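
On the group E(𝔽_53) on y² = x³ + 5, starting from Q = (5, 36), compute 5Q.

Repeated addition: build up to 5Q.
2Q: tangent at (5, 36): λ = (3·5² + 0)/(2·36) ≡ 22/19. 19⁻¹ ≡ 14 (mod 53), so λ ≡ 22·14 ≡ 43.
  x = λ² - 5 - 5 = 1849 - 10 ≡ 37; y = λ·(5 - 37) - 36 ≡ 19. → (37, 19)
3Q: (37, 19) + (5, 36). λ = (36 - 19)/(5 - 37) ≡ 17/21 mod 53. 21⁻¹ ≡ 48 (mod 53), so λ ≡ 21.
  x = λ² - 37 - 5 = 441 - 42 ≡ 28; y = λ·(37 - 28) - 19 ≡ 11. → (28, 11)
4Q: (28, 11) + (5, 36). λ = (36 - 11)/(5 - 28) ≡ 25/30 mod 53. 30⁻¹ ≡ 23 (mod 53), so λ ≡ 45.
  x = λ² - 28 - 5 = 2025 - 33 ≡ 31; y = λ·(28 - 31) - 11 ≡ 13. → (31, 13)
5Q: (31, 13) + (5, 36). λ = (36 - 13)/(5 - 31) ≡ 23/27 mod 53. 27⁻¹ ≡ 2 (mod 53), so λ ≡ 46.
  x = λ² - 31 - 5 = 2116 - 36 ≡ 13; y = λ·(31 - 13) - 13 ≡ 20. → (13, 20)

(13, 20)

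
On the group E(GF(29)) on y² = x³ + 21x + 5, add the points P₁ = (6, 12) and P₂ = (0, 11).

(19, 10)

(6, 12) + (0, 11). λ = (11 - 12)/(0 - 6) ≡ 28/23 mod 29. 23⁻¹ ≡ 24 (mod 29) since 23·24 = 552 ≡ 1, so λ ≡ 5.
  x = λ² - 6 - 0 = 25 - 6 ≡ 19; y = λ·(6 - 19) - 12 ≡ 10. → (19, 10)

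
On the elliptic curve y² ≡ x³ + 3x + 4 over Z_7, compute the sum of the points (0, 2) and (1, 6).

(1, 1)

(0, 2) + (1, 6). λ = (6 - 2)/(1 - 0) ≡ 4/1 mod 7. 1⁻¹ ≡ 1 (mod 7), so λ ≡ 4.
  x = λ² - 0 - 1 = 16 - 1 ≡ 1; y = λ·(0 - 1) - 2 ≡ 1. → (1, 1)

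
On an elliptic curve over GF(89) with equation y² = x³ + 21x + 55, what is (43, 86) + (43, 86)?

(23, 44)

tangent at (43, 86): λ = (3·43² + 21)/(2·86) ≡ 50/83. 83⁻¹ ≡ 74 (mod 89), so λ ≡ 50·74 ≡ 51.
  x = λ² - 43 - 43 = 2601 - 86 ≡ 23; y = λ·(43 - 23) - 86 ≡ 44. → (23, 44)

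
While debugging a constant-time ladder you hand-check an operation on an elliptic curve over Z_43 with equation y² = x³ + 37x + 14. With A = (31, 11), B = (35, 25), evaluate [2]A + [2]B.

(16, 31)

First 2A:
Repeated addition: build up to 2A.
2A: tangent at (31, 11): λ = (3·31² + 37)/(2·11) ≡ 39/22. 22⁻¹ ≡ 2 (mod 43), so λ ≡ 39·2 ≡ 35.
  x = λ² - 31 - 31 = 1225 - 62 ≡ 2; y = λ·(31 - 2) - 11 ≡ 15. → (2, 15)
2A = (2, 15).
Next 2B:
Repeated addition: build up to 2B.
2B: tangent at (35, 25): λ = (3·35² + 37)/(2·25) ≡ 14/7. 7⁻¹ ≡ 37 (mod 43) since 7·37 = 259 ≡ 1, so λ ≡ 14·37 ≡ 2.
  x = λ² - 35 - 35 = 4 - 70 ≡ 20; y = λ·(35 - 20) - 25 ≡ 5. → (20, 5)
2B = (20, 5).
Finally 2A + 2B:
(2, 15) + (20, 5). λ = (5 - 15)/(20 - 2) ≡ 33/18 mod 43. 18⁻¹ ≡ 12 (mod 43) since 18·12 = 216 ≡ 1, so λ ≡ 9.
  x = λ² - 2 - 20 = 81 - 22 ≡ 16; y = λ·(2 - 16) - 15 ≡ 31. → (16, 31)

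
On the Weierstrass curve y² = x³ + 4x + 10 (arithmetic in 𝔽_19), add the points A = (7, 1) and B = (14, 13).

(7, 1) + (14, 13). λ = (13 - 1)/(14 - 7) ≡ 12/7 mod 19. 7⁻¹ ≡ 11 (mod 19), so λ ≡ 18.
  x = λ² - 7 - 14 = 324 - 21 ≡ 18; y = λ·(7 - 18) - 1 ≡ 10. → (18, 10)

(18, 10)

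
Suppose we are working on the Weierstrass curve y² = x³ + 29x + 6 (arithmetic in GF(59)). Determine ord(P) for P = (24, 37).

12

2P: tangent at (24, 37): λ = (3·24² + 29)/(2·37) ≡ 46/15. 15⁻¹ ≡ 4 (mod 59), so λ ≡ 46·4 ≡ 7.
  x = λ² - 24 - 24 = 49 - 48 ≡ 1; y = λ·(24 - 1) - 37 ≡ 6. → (1, 6)
3P: (1, 6) + (24, 37). λ = (37 - 6)/(24 - 1) ≡ 31/23 mod 59. 23⁻¹ ≡ 18 (mod 59), so λ ≡ 27.
  x = λ² - 1 - 24 = 729 - 25 ≡ 55; y = λ·(1 - 55) - 6 ≡ 11. → (55, 11)
4P: (55, 11) + (24, 37). λ = (37 - 11)/(24 - 55) ≡ 26/28 mod 59. 28⁻¹ ≡ 19 (mod 59), so λ ≡ 22.
  x = λ² - 55 - 24 = 484 - 79 ≡ 51; y = λ·(55 - 51) - 11 ≡ 18. → (51, 18)
5P: (51, 18) + (24, 37). λ = (37 - 18)/(24 - 51) ≡ 19/32 mod 59. 32⁻¹ ≡ 24 (mod 59), so λ ≡ 43.
  x = λ² - 51 - 24 = 1849 - 75 ≡ 4; y = λ·(51 - 4) - 18 ≡ 56. → (4, 56)
6P: (4, 56) + (24, 37). λ = (37 - 56)/(24 - 4) ≡ 40/20 mod 59. 20⁻¹ ≡ 3 (mod 59), so λ ≡ 2.
  x = λ² - 4 - 24 = 4 - 28 ≡ 35; y = λ·(4 - 35) - 56 ≡ 0. → (35, 0)
7P: (35, 0) + (24, 37). λ = (37 - 0)/(24 - 35) ≡ 37/48 mod 59. 48⁻¹ ≡ 16 (mod 59), so λ ≡ 2.
  x = λ² - 35 - 24 = 4 - 59 ≡ 4; y = λ·(35 - 4) - 0 ≡ 3. → (4, 3)
8P: (4, 3) + (24, 37). λ = (37 - 3)/(24 - 4) ≡ 34/20 mod 59. 20⁻¹ ≡ 3 (mod 59) since 20·3 = 60 ≡ 1, so λ ≡ 43.
  x = λ² - 4 - 24 = 1849 - 28 ≡ 51; y = λ·(4 - 51) - 3 ≡ 41. → (51, 41)
9P: (51, 41) + (24, 37). λ = (37 - 41)/(24 - 51) ≡ 55/32 mod 59. 32⁻¹ ≡ 24 (mod 59) since 32·24 = 768 ≡ 1, so λ ≡ 22.
  x = λ² - 51 - 24 = 484 - 75 ≡ 55; y = λ·(51 - 55) - 41 ≡ 48. → (55, 48)
10P: (55, 48) + (24, 37). λ = (37 - 48)/(24 - 55) ≡ 48/28 mod 59. 28⁻¹ ≡ 19 (mod 59) since 28·19 = 532 ≡ 1, so λ ≡ 27.
  x = λ² - 55 - 24 = 729 - 79 ≡ 1; y = λ·(55 - 1) - 48 ≡ 53. → (1, 53)
11P: (1, 53) + (24, 37). λ = (37 - 53)/(24 - 1) ≡ 43/23 mod 59. 23⁻¹ ≡ 18 (mod 59), so λ ≡ 7.
  x = λ² - 1 - 24 = 49 - 25 ≡ 24; y = λ·(1 - 24) - 53 ≡ 22. → (24, 22)
12P: (24, 22) + (24, 37): same x and y₁ ≡ -y₂, so the sum is O.
12P = O, so the order is 12.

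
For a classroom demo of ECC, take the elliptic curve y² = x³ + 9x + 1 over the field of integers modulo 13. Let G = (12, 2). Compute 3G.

Repeated addition: build up to 3G.
2G: tangent at (12, 2): λ = (3·12² + 9)/(2·2) ≡ 12/4. 4⁻¹ ≡ 10 (mod 13) since 4·10 = 40 ≡ 1, so λ ≡ 12·10 ≡ 3.
  x = λ² - 12 - 12 = 9 - 24 ≡ 11; y = λ·(12 - 11) - 2 ≡ 1. → (11, 1)
3G: (11, 1) + (12, 2). λ = (2 - 1)/(12 - 11) ≡ 1/1 mod 13. 1⁻¹ ≡ 1 (mod 13), so λ ≡ 1.
  x = λ² - 11 - 12 = 1 - 23 ≡ 4; y = λ·(11 - 4) - 1 ≡ 6. → (4, 6)

(4, 6)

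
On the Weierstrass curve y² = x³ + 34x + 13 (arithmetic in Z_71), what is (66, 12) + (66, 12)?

(13, 66)

tangent at (66, 12): λ = (3·66² + 34)/(2·12) ≡ 38/24. 24⁻¹ ≡ 3 (mod 71), so λ ≡ 38·3 ≡ 43.
  x = λ² - 66 - 66 = 1849 - 132 ≡ 13; y = λ·(66 - 13) - 12 ≡ 66. → (13, 66)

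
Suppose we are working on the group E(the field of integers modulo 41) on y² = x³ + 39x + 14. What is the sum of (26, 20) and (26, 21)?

O

The two points share x = 26 and their y-coordinates satisfy 20 + 21 ≡ 0 (mod 41), so they are inverses. Their sum is O.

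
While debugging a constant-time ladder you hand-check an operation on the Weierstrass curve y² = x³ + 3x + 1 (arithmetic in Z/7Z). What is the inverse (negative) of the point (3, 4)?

(3, 3)

-(3, 4) = (3, -4 mod 7) = (3, 3).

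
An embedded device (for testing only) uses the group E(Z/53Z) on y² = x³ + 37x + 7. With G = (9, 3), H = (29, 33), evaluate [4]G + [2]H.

First 4G:
Double-and-add on 4 = (100)₂. Start with G = (9, 3) for the leading 1-bit.
double: tangent at (9, 3): λ = (3·9² + 37)/(2·3) ≡ 15/6. 6⁻¹ ≡ 9 (mod 53), so λ ≡ 15·9 ≡ 29.
  x = λ² - 9 - 9 = 841 - 18 ≡ 28; y = λ·(9 - 28) - 3 ≡ 29. → (28, 29)
double: tangent at (28, 29): λ = (3·28² + 37)/(2·29) ≡ 4/5. 5⁻¹ ≡ 32 (mod 53) since 5·32 = 160 ≡ 1, so λ ≡ 4·32 ≡ 22.
  x = λ² - 28 - 28 = 484 - 56 ≡ 4; y = λ·(28 - 4) - 29 ≡ 22. → (4, 22)
4G = (4, 22).
Next 2H:
Repeated addition: build up to 2H.
2H: tangent at (29, 33): λ = (3·29² + 37)/(2·33) ≡ 16/13. 13⁻¹ ≡ 49 (mod 53), so λ ≡ 16·49 ≡ 42.
  x = λ² - 29 - 29 = 1764 - 58 ≡ 10; y = λ·(29 - 10) - 33 ≡ 23. → (10, 23)
2H = (10, 23).
Finally 4G + 2H:
(4, 22) + (10, 23). λ = (23 - 22)/(10 - 4) ≡ 1/6 mod 53. 6⁻¹ ≡ 9 (mod 53) since 6·9 = 54 ≡ 1, so λ ≡ 9.
  x = λ² - 4 - 10 = 81 - 14 ≡ 14; y = λ·(4 - 14) - 22 ≡ 47. → (14, 47)

(14, 47)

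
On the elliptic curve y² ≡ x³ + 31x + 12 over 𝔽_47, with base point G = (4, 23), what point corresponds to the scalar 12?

(35, 36)

Double-and-add on 12 = (1100)₂. Start with G = (4, 23) for the leading 1-bit.
double: tangent at (4, 23): λ = (3·4² + 31)/(2·23) ≡ 32/46. 46⁻¹ ≡ 46 (mod 47), so λ ≡ 32·46 ≡ 15.
  x = λ² - 4 - 4 = 225 - 8 ≡ 29; y = λ·(4 - 29) - 23 ≡ 25. → (29, 25)
add G: (29, 25) + (4, 23). λ = (23 - 25)/(4 - 29) ≡ 45/22 mod 47. 22⁻¹ ≡ 15 (mod 47), so λ ≡ 17.
  x = λ² - 29 - 4 = 289 - 33 ≡ 21; y = λ·(29 - 21) - 25 ≡ 17. → (21, 17)
double: tangent at (21, 17): λ = (3·21² + 31)/(2·17) ≡ 38/34. 34⁻¹ ≡ 18 (mod 47) since 34·18 = 612 ≡ 1, so λ ≡ 38·18 ≡ 26.
  x = λ² - 21 - 21 = 676 - 42 ≡ 23; y = λ·(21 - 23) - 17 ≡ 25. → (23, 25)
double: tangent at (23, 25): λ = (3·23² + 31)/(2·25) ≡ 20/3. 3⁻¹ ≡ 16 (mod 47) since 3·16 = 48 ≡ 1, so λ ≡ 20·16 ≡ 38.
  x = λ² - 23 - 23 = 1444 - 46 ≡ 35; y = λ·(23 - 35) - 25 ≡ 36. → (35, 36)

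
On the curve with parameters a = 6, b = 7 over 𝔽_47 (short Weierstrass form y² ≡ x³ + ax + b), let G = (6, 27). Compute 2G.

(0, 17)

tangent at (6, 27): λ = (3·6² + 6)/(2·27) ≡ 20/7. 7⁻¹ ≡ 27 (mod 47), so λ ≡ 20·27 ≡ 23.
  x = λ² - 6 - 6 = 529 - 12 ≡ 0; y = λ·(6 - 0) - 27 ≡ 17. → (0, 17)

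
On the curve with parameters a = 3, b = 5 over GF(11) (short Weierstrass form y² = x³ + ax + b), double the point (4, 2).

tangent at (4, 2): λ = (3·4² + 3)/(2·2) ≡ 7/4. 4⁻¹ ≡ 3 (mod 11), so λ ≡ 7·3 ≡ 10.
  x = λ² - 4 - 4 = 100 - 8 ≡ 4; y = λ·(4 - 4) - 2 ≡ 9. → (4, 9)

(4, 9)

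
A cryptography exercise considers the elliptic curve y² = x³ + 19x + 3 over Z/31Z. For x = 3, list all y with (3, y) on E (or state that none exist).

5, 26

x³ + 19x + 3 = 87 ≡ 25 (mod 31).
Square roots of 25 mod 31: 5 and 26 (since 5² = 25 ≡ 25).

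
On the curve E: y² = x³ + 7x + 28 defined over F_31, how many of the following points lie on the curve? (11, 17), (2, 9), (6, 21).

3

(11, 17): 17² ≡ 10, rhs ≡ 10 → on.
(2, 9): 9² ≡ 19, rhs ≡ 19 → on.
(6, 21): 21² ≡ 7, rhs ≡ 7 → on.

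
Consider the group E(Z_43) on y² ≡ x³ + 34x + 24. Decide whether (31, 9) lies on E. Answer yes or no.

y² = 9² ≡ 38; x³ + 34x + 24 = 30869 ≡ 38 (mod 43). 38 = 38.

yes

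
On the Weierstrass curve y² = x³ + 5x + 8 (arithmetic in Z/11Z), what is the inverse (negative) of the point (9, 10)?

-(9, 10) = (9, -10 mod 11) = (9, 1).

(9, 1)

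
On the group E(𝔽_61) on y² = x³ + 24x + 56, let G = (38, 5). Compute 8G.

(46, 15)

Repeated addition: build up to 8G.
2G: tangent at (38, 5): λ = (3·38² + 24)/(2·5) ≡ 25/10. 10⁻¹ ≡ 55 (mod 61) since 10·55 = 550 ≡ 1, so λ ≡ 25·55 ≡ 33.
  x = λ² - 38 - 38 = 1089 - 76 ≡ 37; y = λ·(38 - 37) - 5 ≡ 28. → (37, 28)
3G: (37, 28) + (38, 5). λ = (5 - 28)/(38 - 37) ≡ 38/1 mod 61. 1⁻¹ ≡ 1 (mod 61), so λ ≡ 38.
  x = λ² - 37 - 38 = 1444 - 75 ≡ 27; y = λ·(37 - 27) - 28 ≡ 47. → (27, 47)
4G: (27, 47) + (38, 5). λ = (5 - 47)/(38 - 27) ≡ 19/11 mod 61. 11⁻¹ ≡ 50 (mod 61), so λ ≡ 35.
  x = λ² - 27 - 38 = 1225 - 65 ≡ 1; y = λ·(27 - 1) - 47 ≡ 9. → (1, 9)
5G: (1, 9) + (38, 5). λ = (5 - 9)/(38 - 1) ≡ 57/37 mod 61. 37⁻¹ ≡ 33 (mod 61), so λ ≡ 51.
  x = λ² - 1 - 38 = 2601 - 39 ≡ 0; y = λ·(1 - 0) - 9 ≡ 42. → (0, 42)
6G: (0, 42) + (38, 5). λ = (5 - 42)/(38 - 0) ≡ 24/38 mod 61. 38⁻¹ ≡ 53 (mod 61), so λ ≡ 52.
  x = λ² - 0 - 38 = 2704 - 38 ≡ 43; y = λ·(0 - 43) - 42 ≡ 40. → (43, 40)
7G: (43, 40) + (38, 5). λ = (5 - 40)/(38 - 43) ≡ 26/56 mod 61. 56⁻¹ ≡ 12 (mod 61) since 56·12 = 672 ≡ 1, so λ ≡ 7.
  x = λ² - 43 - 38 = 49 - 81 ≡ 29; y = λ·(43 - 29) - 40 ≡ 58. → (29, 58)
8G: (29, 58) + (38, 5). λ = (5 - 58)/(38 - 29) ≡ 8/9 mod 61. 9⁻¹ ≡ 34 (mod 61), so λ ≡ 28.
  x = λ² - 29 - 38 = 784 - 67 ≡ 46; y = λ·(29 - 46) - 58 ≡ 15. → (46, 15)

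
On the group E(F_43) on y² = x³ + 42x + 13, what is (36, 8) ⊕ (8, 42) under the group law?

(20, 34)

(36, 8) + (8, 42). λ = (42 - 8)/(8 - 36) ≡ 34/15 mod 43. 15⁻¹ ≡ 23 (mod 43), so λ ≡ 8.
  x = λ² - 36 - 8 = 64 - 44 ≡ 20; y = λ·(36 - 20) - 8 ≡ 34. → (20, 34)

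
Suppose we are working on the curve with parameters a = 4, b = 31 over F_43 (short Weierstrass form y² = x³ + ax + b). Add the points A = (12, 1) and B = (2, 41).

(2, 2)

(12, 1) + (2, 41). λ = (41 - 1)/(2 - 12) ≡ 40/33 mod 43. 33⁻¹ ≡ 30 (mod 43) since 33·30 = 990 ≡ 1, so λ ≡ 39.
  x = λ² - 12 - 2 = 1521 - 14 ≡ 2; y = λ·(12 - 2) - 1 ≡ 2. → (2, 2)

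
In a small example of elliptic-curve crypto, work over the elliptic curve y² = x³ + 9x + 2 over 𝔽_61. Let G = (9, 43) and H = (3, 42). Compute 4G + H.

First 4G:
Repeated addition: build up to 4G.
2G: tangent at (9, 43): λ = (3·9² + 9)/(2·43) ≡ 8/25. 25⁻¹ ≡ 22 (mod 61) since 25·22 = 550 ≡ 1, so λ ≡ 8·22 ≡ 54.
  x = λ² - 9 - 9 = 2916 - 18 ≡ 31; y = λ·(9 - 31) - 43 ≡ 50. → (31, 50)
3G: (31, 50) + (9, 43). λ = (43 - 50)/(9 - 31) ≡ 54/39 mod 61. 39⁻¹ ≡ 36 (mod 61), so λ ≡ 53.
  x = λ² - 31 - 9 = 2809 - 40 ≡ 24; y = λ·(31 - 24) - 50 ≡ 16. → (24, 16)
4G: (24, 16) + (9, 43). λ = (43 - 16)/(9 - 24) ≡ 27/46 mod 61. 46⁻¹ ≡ 4 (mod 61), so λ ≡ 47.
  x = λ² - 24 - 9 = 2209 - 33 ≡ 41; y = λ·(24 - 41) - 16 ≡ 39. → (41, 39)
4G = (41, 39).
Finally 4G + H:
(41, 39) + (3, 42). λ = (42 - 39)/(3 - 41) ≡ 3/23 mod 61. 23⁻¹ ≡ 8 (mod 61) since 23·8 = 184 ≡ 1, so λ ≡ 24.
  x = λ² - 41 - 3 = 576 - 44 ≡ 44; y = λ·(41 - 44) - 39 ≡ 11. → (44, 11)

(44, 11)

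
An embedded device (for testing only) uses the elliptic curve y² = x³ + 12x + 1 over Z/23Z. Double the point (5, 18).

tangent at (5, 18): λ = (3·5² + 12)/(2·18) ≡ 18/13. 13⁻¹ ≡ 16 (mod 23), so λ ≡ 18·16 ≡ 12.
  x = λ² - 5 - 5 = 144 - 10 ≡ 19; y = λ·(5 - 19) - 18 ≡ 21. → (19, 21)

(19, 21)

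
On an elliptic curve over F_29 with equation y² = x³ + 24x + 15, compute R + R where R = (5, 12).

tangent at (5, 12): λ = (3·5² + 24)/(2·12) ≡ 12/24. 24⁻¹ ≡ 23 (mod 29), so λ ≡ 12·23 ≡ 15.
  x = λ² - 5 - 5 = 225 - 10 ≡ 12; y = λ·(5 - 12) - 12 ≡ 28. → (12, 28)

(12, 28)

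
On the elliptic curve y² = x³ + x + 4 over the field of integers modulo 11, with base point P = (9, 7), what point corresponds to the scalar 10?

Repeated addition: build up to 10P.
2P: tangent at (9, 7): λ = (3·9² + 1)/(2·7) ≡ 2/3. 3⁻¹ ≡ 4 (mod 11), so λ ≡ 2·4 ≡ 8.
  x = λ² - 9 - 9 = 64 - 18 ≡ 2; y = λ·(9 - 2) - 7 ≡ 5. → (2, 5)
3P: (2, 5) + (9, 7). λ = (7 - 5)/(9 - 2) ≡ 2/7 mod 11. 7⁻¹ ≡ 8 (mod 11) since 7·8 = 56 ≡ 1, so λ ≡ 5.
  x = λ² - 2 - 9 = 25 - 11 ≡ 3; y = λ·(2 - 3) - 5 ≡ 1. → (3, 1)
4P: (3, 1) + (9, 7). λ = (7 - 1)/(9 - 3) ≡ 6/6 mod 11. 6⁻¹ ≡ 2 (mod 11), so λ ≡ 1.
  x = λ² - 3 - 9 = 1 - 12 ≡ 0; y = λ·(3 - 0) - 1 ≡ 2. → (0, 2)
5P: (0, 2) + (9, 7). λ = (7 - 2)/(9 - 0) ≡ 5/9 mod 11. 9⁻¹ ≡ 5 (mod 11), so λ ≡ 3.
  x = λ² - 0 - 9 = 9 - 9 ≡ 0; y = λ·(0 - 0) - 2 ≡ 9. → (0, 9)
6P: (0, 9) + (9, 7). λ = (7 - 9)/(9 - 0) ≡ 9/9 mod 11. 9⁻¹ ≡ 5 (mod 11), so λ ≡ 1.
  x = λ² - 0 - 9 = 1 - 9 ≡ 3; y = λ·(0 - 3) - 9 ≡ 10. → (3, 10)
7P: (3, 10) + (9, 7). λ = (7 - 10)/(9 - 3) ≡ 8/6 mod 11. 6⁻¹ ≡ 2 (mod 11) since 6·2 = 12 ≡ 1, so λ ≡ 5.
  x = λ² - 3 - 9 = 25 - 12 ≡ 2; y = λ·(3 - 2) - 10 ≡ 6. → (2, 6)
8P: (2, 6) + (9, 7). λ = (7 - 6)/(9 - 2) ≡ 1/7 mod 11. 7⁻¹ ≡ 8 (mod 11) since 7·8 = 56 ≡ 1, so λ ≡ 8.
  x = λ² - 2 - 9 = 64 - 11 ≡ 9; y = λ·(2 - 9) - 6 ≡ 4. → (9, 4)
9P: (9, 4) + (9, 7): same x and y₁ ≡ -y₂, so the sum is ∞.
10P: ∞ + (9, 7) = (9, 7) (identity).

(9, 7)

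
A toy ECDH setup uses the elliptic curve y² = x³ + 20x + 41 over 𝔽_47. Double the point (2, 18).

(20, 13)

tangent at (2, 18): λ = (3·2² + 20)/(2·18) ≡ 32/36. 36⁻¹ ≡ 17 (mod 47), so λ ≡ 32·17 ≡ 27.
  x = λ² - 2 - 2 = 729 - 4 ≡ 20; y = λ·(2 - 20) - 18 ≡ 13. → (20, 13)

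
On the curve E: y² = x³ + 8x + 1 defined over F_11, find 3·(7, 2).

Write G = (7, 2).
Repeated addition: build up to 3G.
2G: tangent at (7, 2): λ = (3·7² + 8)/(2·2) ≡ 1/4. 4⁻¹ ≡ 3 (mod 11), so λ ≡ 1·3 ≡ 3.
  x = λ² - 7 - 7 = 9 - 14 ≡ 6; y = λ·(7 - 6) - 2 ≡ 1. → (6, 1)
3G: (6, 1) + (7, 2). λ = (2 - 1)/(7 - 6) ≡ 1/1 mod 11. 1⁻¹ ≡ 1 (mod 11) since 1·1 = 1 ≡ 1, so λ ≡ 1.
  x = λ² - 6 - 7 = 1 - 13 ≡ 10; y = λ·(6 - 10) - 1 ≡ 6. → (10, 6)

(10, 6)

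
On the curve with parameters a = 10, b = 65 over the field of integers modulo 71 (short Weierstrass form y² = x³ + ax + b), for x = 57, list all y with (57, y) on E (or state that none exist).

x³ + 10x + 65 = 185828 ≡ 21 (mod 71).
21 is a non-residue mod 71; no y exists.

none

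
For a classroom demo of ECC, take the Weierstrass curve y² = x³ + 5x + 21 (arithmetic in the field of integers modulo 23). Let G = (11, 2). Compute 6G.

(10, 17)

Repeated addition: build up to 6G.
2G: tangent at (11, 2): λ = (3·11² + 5)/(2·2) ≡ 0/4. 4⁻¹ ≡ 6 (mod 23) since 4·6 = 24 ≡ 1, so λ ≡ 0·6 ≡ 0.
  x = λ² - 11 - 11 = 0 - 22 ≡ 1; y = λ·(11 - 1) - 2 ≡ 21. → (1, 21)
3G: (1, 21) + (11, 2). λ = (2 - 21)/(11 - 1) ≡ 4/10 mod 23. 10⁻¹ ≡ 7 (mod 23), so λ ≡ 5.
  x = λ² - 1 - 11 = 25 - 12 ≡ 13; y = λ·(1 - 13) - 21 ≡ 11. → (13, 11)
4G: (13, 11) + (11, 2). λ = (2 - 11)/(11 - 13) ≡ 14/21 mod 23. 21⁻¹ ≡ 11 (mod 23), so λ ≡ 16.
  x = λ² - 13 - 11 = 256 - 24 ≡ 2; y = λ·(13 - 2) - 11 ≡ 4. → (2, 4)
5G: (2, 4) + (11, 2). λ = (2 - 4)/(11 - 2) ≡ 21/9 mod 23. 9⁻¹ ≡ 18 (mod 23) since 9·18 = 162 ≡ 1, so λ ≡ 10.
  x = λ² - 2 - 11 = 100 - 13 ≡ 18; y = λ·(2 - 18) - 4 ≡ 20. → (18, 20)
6G: (18, 20) + (11, 2). λ = (2 - 20)/(11 - 18) ≡ 5/16 mod 23. 16⁻¹ ≡ 13 (mod 23) since 16·13 = 208 ≡ 1, so λ ≡ 19.
  x = λ² - 18 - 11 = 361 - 29 ≡ 10; y = λ·(18 - 10) - 20 ≡ 17. → (10, 17)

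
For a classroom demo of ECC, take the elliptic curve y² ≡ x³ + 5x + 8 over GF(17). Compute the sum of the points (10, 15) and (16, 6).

(10, 15) + (16, 6). λ = (6 - 15)/(16 - 10) ≡ 8/6 mod 17. 6⁻¹ ≡ 3 (mod 17) since 6·3 = 18 ≡ 1, so λ ≡ 7.
  x = λ² - 10 - 16 = 49 - 26 ≡ 6; y = λ·(10 - 6) - 15 ≡ 13. → (6, 13)

(6, 13)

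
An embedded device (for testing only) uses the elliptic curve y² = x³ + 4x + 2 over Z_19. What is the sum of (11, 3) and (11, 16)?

O

The two points share x = 11 and their y-coordinates satisfy 3 + 16 ≡ 0 (mod 19), so they are inverses. Their sum is ∞.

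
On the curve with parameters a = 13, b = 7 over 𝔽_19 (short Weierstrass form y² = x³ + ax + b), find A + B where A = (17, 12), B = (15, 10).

(17, 12) + (15, 10). λ = (10 - 12)/(15 - 17) ≡ 17/17 mod 19. 17⁻¹ ≡ 9 (mod 19), so λ ≡ 1.
  x = λ² - 17 - 15 = 1 - 32 ≡ 7; y = λ·(17 - 7) - 12 ≡ 17. → (7, 17)

(7, 17)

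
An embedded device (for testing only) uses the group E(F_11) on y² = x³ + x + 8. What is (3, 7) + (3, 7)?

(9, 3)

tangent at (3, 7): λ = (3·3² + 1)/(2·7) ≡ 6/3. 3⁻¹ ≡ 4 (mod 11) since 3·4 = 12 ≡ 1, so λ ≡ 6·4 ≡ 2.
  x = λ² - 3 - 3 = 4 - 6 ≡ 9; y = λ·(3 - 9) - 7 ≡ 3. → (9, 3)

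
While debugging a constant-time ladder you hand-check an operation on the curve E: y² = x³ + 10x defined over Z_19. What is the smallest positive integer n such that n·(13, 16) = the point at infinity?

10

2P: tangent at (13, 16): λ = (3·13² + 10)/(2·16) ≡ 4/13. 13⁻¹ ≡ 3 (mod 19) since 13·3 = 39 ≡ 1, so λ ≡ 4·3 ≡ 12.
  x = λ² - 13 - 13 = 144 - 26 ≡ 4; y = λ·(13 - 4) - 16 ≡ 16. → (4, 16)
3P: (4, 16) + (13, 16). λ = (16 - 16)/(13 - 4) ≡ 0/9 mod 19. 9⁻¹ ≡ 17 (mod 19), so λ ≡ 0.
  x = λ² - 4 - 13 = 0 - 17 ≡ 2; y = λ·(4 - 2) - 16 ≡ 3. → (2, 3)
4P: (2, 3) + (13, 16). λ = (16 - 3)/(13 - 2) ≡ 13/11 mod 19. 11⁻¹ ≡ 7 (mod 19), so λ ≡ 15.
  x = λ² - 2 - 13 = 225 - 15 ≡ 1; y = λ·(2 - 1) - 3 ≡ 12. → (1, 12)
5P: (1, 12) + (13, 16). λ = (16 - 12)/(13 - 1) ≡ 4/12 mod 19. 12⁻¹ ≡ 8 (mod 19) since 12·8 = 96 ≡ 1, so λ ≡ 13.
  x = λ² - 1 - 13 = 169 - 14 ≡ 3; y = λ·(1 - 3) - 12 ≡ 0. → (3, 0)
6P: (3, 0) + (13, 16). λ = (16 - 0)/(13 - 3) ≡ 16/10 mod 19. 10⁻¹ ≡ 2 (mod 19), so λ ≡ 13.
  x = λ² - 3 - 13 = 169 - 16 ≡ 1; y = λ·(3 - 1) - 0 ≡ 7. → (1, 7)
7P: (1, 7) + (13, 16). λ = (16 - 7)/(13 - 1) ≡ 9/12 mod 19. 12⁻¹ ≡ 8 (mod 19) since 12·8 = 96 ≡ 1, so λ ≡ 15.
  x = λ² - 1 - 13 = 225 - 14 ≡ 2; y = λ·(1 - 2) - 7 ≡ 16. → (2, 16)
8P: (2, 16) + (13, 16). λ = (16 - 16)/(13 - 2) ≡ 0/11 mod 19. 11⁻¹ ≡ 7 (mod 19), so λ ≡ 0.
  x = λ² - 2 - 13 = 0 - 15 ≡ 4; y = λ·(2 - 4) - 16 ≡ 3. → (4, 3)
9P: (4, 3) + (13, 16). λ = (16 - 3)/(13 - 4) ≡ 13/9 mod 19. 9⁻¹ ≡ 17 (mod 19), so λ ≡ 12.
  x = λ² - 4 - 13 = 144 - 17 ≡ 13; y = λ·(4 - 13) - 3 ≡ 3. → (13, 3)
10P: (13, 3) + (13, 16): same x and y₁ ≡ -y₂, so the sum is the point at infinity.
10P = the point at infinity, so the order is 10.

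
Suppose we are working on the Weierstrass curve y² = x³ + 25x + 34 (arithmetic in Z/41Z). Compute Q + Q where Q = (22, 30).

tangent at (22, 30): λ = (3·22² + 25)/(2·30) ≡ 1/19. 19⁻¹ ≡ 13 (mod 41), so λ ≡ 1·13 ≡ 13.
  x = λ² - 22 - 22 = 169 - 44 ≡ 2; y = λ·(22 - 2) - 30 ≡ 25. → (2, 25)

(2, 25)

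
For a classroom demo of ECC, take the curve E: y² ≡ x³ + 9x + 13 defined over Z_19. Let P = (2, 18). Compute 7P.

O

Double-and-add on 7 = (111)₂. Start with P = (2, 18) for the leading 1-bit.
double: tangent at (2, 18): λ = (3·2² + 9)/(2·18) ≡ 2/17. 17⁻¹ ≡ 9 (mod 19) since 17·9 = 153 ≡ 1, so λ ≡ 2·9 ≡ 18.
  x = λ² - 2 - 2 = 324 - 4 ≡ 16; y = λ·(2 - 16) - 18 ≡ 15. → (16, 15)
add P: (16, 15) + (2, 18). λ = (18 - 15)/(2 - 16) ≡ 3/5 mod 19. 5⁻¹ ≡ 4 (mod 19), so λ ≡ 12.
  x = λ² - 16 - 2 = 144 - 18 ≡ 12; y = λ·(16 - 12) - 15 ≡ 14. → (12, 14)
double: tangent at (12, 14): λ = (3·12² + 9)/(2·14) ≡ 4/9. 9⁻¹ ≡ 17 (mod 19), so λ ≡ 4·17 ≡ 11.
  x = λ² - 12 - 12 = 121 - 24 ≡ 2; y = λ·(12 - 2) - 14 ≡ 1. → (2, 1)
add P: (2, 1) + (2, 18): same x and y₁ ≡ -y₂, so the sum is 𝒪.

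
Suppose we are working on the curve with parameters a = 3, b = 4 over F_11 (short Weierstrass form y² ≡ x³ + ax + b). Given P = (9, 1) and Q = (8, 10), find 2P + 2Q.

(8, 10)

First 2P:
Repeated addition: build up to 2P.
2P: tangent at (9, 1): λ = (3·9² + 3)/(2·1) ≡ 4/2. 2⁻¹ ≡ 6 (mod 11), so λ ≡ 4·6 ≡ 2.
  x = λ² - 9 - 9 = 4 - 18 ≡ 8; y = λ·(9 - 8) - 1 ≡ 1. → (8, 1)
2P = (8, 1).
Next 2Q:
Repeated addition: build up to 2Q.
2Q: tangent at (8, 10): λ = (3·8² + 3)/(2·10) ≡ 8/9. 9⁻¹ ≡ 5 (mod 11), so λ ≡ 8·5 ≡ 7.
  x = λ² - 8 - 8 = 49 - 16 ≡ 0; y = λ·(8 - 0) - 10 ≡ 2. → (0, 2)
2Q = (0, 2).
Finally 2P + 2Q:
(8, 1) + (0, 2). λ = (2 - 1)/(0 - 8) ≡ 1/3 mod 11. 3⁻¹ ≡ 4 (mod 11) since 3·4 = 12 ≡ 1, so λ ≡ 4.
  x = λ² - 8 - 0 = 16 - 8 ≡ 8; y = λ·(8 - 8) - 1 ≡ 10. → (8, 10)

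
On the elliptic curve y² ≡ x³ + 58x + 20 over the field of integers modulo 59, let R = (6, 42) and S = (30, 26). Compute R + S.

(6, 42) + (30, 26). λ = (26 - 42)/(30 - 6) ≡ 43/24 mod 59. 24⁻¹ ≡ 32 (mod 59), so λ ≡ 19.
  x = λ² - 6 - 30 = 361 - 36 ≡ 30; y = λ·(6 - 30) - 42 ≡ 33. → (30, 33)

(30, 33)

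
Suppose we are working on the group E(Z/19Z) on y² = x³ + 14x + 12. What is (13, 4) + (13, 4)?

(13, 15)

tangent at (13, 4): λ = (3·13² + 14)/(2·4) ≡ 8/8. 8⁻¹ ≡ 12 (mod 19) since 8·12 = 96 ≡ 1, so λ ≡ 8·12 ≡ 1.
  x = λ² - 13 - 13 = 1 - 26 ≡ 13; y = λ·(13 - 13) - 4 ≡ 15. → (13, 15)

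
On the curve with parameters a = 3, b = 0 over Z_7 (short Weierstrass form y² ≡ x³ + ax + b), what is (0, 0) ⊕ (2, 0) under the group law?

(5, 0)

(0, 0) + (2, 0). λ = (0 - 0)/(2 - 0) ≡ 0/2 mod 7. 2⁻¹ ≡ 4 (mod 7) since 2·4 = 8 ≡ 1, so λ ≡ 0.
  x = λ² - 0 - 2 = 0 - 2 ≡ 5; y = λ·(0 - 5) - 0 ≡ 0. → (5, 0)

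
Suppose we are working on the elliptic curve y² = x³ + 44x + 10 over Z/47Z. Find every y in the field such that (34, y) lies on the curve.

x³ + 44x + 10 = 40810 ≡ 14 (mod 47).
Square roots of 14 mod 47: 22 and 25 (since 22² = 484 ≡ 14).

22, 25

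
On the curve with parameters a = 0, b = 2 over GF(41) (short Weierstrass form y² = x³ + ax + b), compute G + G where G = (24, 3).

tangent at (24, 3): λ = (3·24² + 0)/(2·3) ≡ 6/6. 6⁻¹ ≡ 7 (mod 41) since 6·7 = 42 ≡ 1, so λ ≡ 6·7 ≡ 1.
  x = λ² - 24 - 24 = 1 - 48 ≡ 35; y = λ·(24 - 35) - 3 ≡ 27. → (35, 27)

(35, 27)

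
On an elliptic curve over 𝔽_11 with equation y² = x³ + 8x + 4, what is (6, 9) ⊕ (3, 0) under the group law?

(6, 9) + (3, 0). λ = (0 - 9)/(3 - 6) ≡ 2/8 mod 11. 8⁻¹ ≡ 7 (mod 11), so λ ≡ 3.
  x = λ² - 6 - 3 = 9 - 9 ≡ 0; y = λ·(6 - 0) - 9 ≡ 9. → (0, 9)

(0, 9)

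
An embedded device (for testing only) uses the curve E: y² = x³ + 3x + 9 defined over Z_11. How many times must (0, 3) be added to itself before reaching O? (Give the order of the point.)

11

2P: tangent at (0, 3): λ = (3·0² + 3)/(2·3) ≡ 3/6. 6⁻¹ ≡ 2 (mod 11) since 6·2 = 12 ≡ 1, so λ ≡ 3·2 ≡ 6.
  x = λ² - 0 - 0 = 36 - 0 ≡ 3; y = λ·(0 - 3) - 3 ≡ 1. → (3, 1)
3P: (3, 1) + (0, 3). λ = (3 - 1)/(0 - 3) ≡ 2/8 mod 11. 8⁻¹ ≡ 7 (mod 11) since 8·7 = 56 ≡ 1, so λ ≡ 3.
  x = λ² - 3 - 0 = 9 - 3 ≡ 6; y = λ·(3 - 6) - 1 ≡ 1. → (6, 1)
4P: (6, 1) + (0, 3). λ = (3 - 1)/(0 - 6) ≡ 2/5 mod 11. 5⁻¹ ≡ 9 (mod 11), so λ ≡ 7.
  x = λ² - 6 - 0 = 49 - 6 ≡ 10; y = λ·(6 - 10) - 1 ≡ 4. → (10, 4)
5P: (10, 4) + (0, 3). λ = (3 - 4)/(0 - 10) ≡ 10/1 mod 11. 1⁻¹ ≡ 1 (mod 11), so λ ≡ 10.
  x = λ² - 10 - 0 = 100 - 10 ≡ 2; y = λ·(10 - 2) - 4 ≡ 10. → (2, 10)
6P: (2, 10) + (0, 3). λ = (3 - 10)/(0 - 2) ≡ 4/9 mod 11. 9⁻¹ ≡ 5 (mod 11), so λ ≡ 9.
  x = λ² - 2 - 0 = 81 - 2 ≡ 2; y = λ·(2 - 2) - 10 ≡ 1. → (2, 1)
7P: (2, 1) + (0, 3). λ = (3 - 1)/(0 - 2) ≡ 2/9 mod 11. 9⁻¹ ≡ 5 (mod 11) since 9·5 = 45 ≡ 1, so λ ≡ 10.
  x = λ² - 2 - 0 = 100 - 2 ≡ 10; y = λ·(2 - 10) - 1 ≡ 7. → (10, 7)
8P: (10, 7) + (0, 3). λ = (3 - 7)/(0 - 10) ≡ 7/1 mod 11. 1⁻¹ ≡ 1 (mod 11), so λ ≡ 7.
  x = λ² - 10 - 0 = 49 - 10 ≡ 6; y = λ·(10 - 6) - 7 ≡ 10. → (6, 10)
9P: (6, 10) + (0, 3). λ = (3 - 10)/(0 - 6) ≡ 4/5 mod 11. 5⁻¹ ≡ 9 (mod 11), so λ ≡ 3.
  x = λ² - 6 - 0 = 9 - 6 ≡ 3; y = λ·(6 - 3) - 10 ≡ 10. → (3, 10)
10P: (3, 10) + (0, 3). λ = (3 - 10)/(0 - 3) ≡ 4/8 mod 11. 8⁻¹ ≡ 7 (mod 11) since 8·7 = 56 ≡ 1, so λ ≡ 6.
  x = λ² - 3 - 0 = 36 - 3 ≡ 0; y = λ·(3 - 0) - 10 ≡ 8. → (0, 8)
11P: (0, 8) + (0, 3): same x and y₁ ≡ -y₂, so the sum is O.
11P = O, so the order is 11.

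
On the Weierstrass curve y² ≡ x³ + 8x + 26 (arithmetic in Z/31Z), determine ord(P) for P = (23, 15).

2P: tangent at (23, 15): λ = (3·23² + 8)/(2·15) ≡ 14/30. 30⁻¹ ≡ 30 (mod 31) since 30·30 = 900 ≡ 1, so λ ≡ 14·30 ≡ 17.
  x = λ² - 23 - 23 = 289 - 46 ≡ 26; y = λ·(23 - 26) - 15 ≡ 27. → (26, 27)
3P: (26, 27) + (23, 15). λ = (15 - 27)/(23 - 26) ≡ 19/28 mod 31. 28⁻¹ ≡ 10 (mod 31), so λ ≡ 4.
  x = λ² - 26 - 23 = 16 - 49 ≡ 29; y = λ·(26 - 29) - 27 ≡ 23. → (29, 23)
4P: (29, 23) + (23, 15). λ = (15 - 23)/(23 - 29) ≡ 23/25 mod 31. 25⁻¹ ≡ 5 (mod 31) since 25·5 = 125 ≡ 1, so λ ≡ 22.
  x = λ² - 29 - 23 = 484 - 52 ≡ 29; y = λ·(29 - 29) - 23 ≡ 8. → (29, 8)
5P: (29, 8) + (23, 15). λ = (15 - 8)/(23 - 29) ≡ 7/25 mod 31. 25⁻¹ ≡ 5 (mod 31), so λ ≡ 4.
  x = λ² - 29 - 23 = 16 - 52 ≡ 26; y = λ·(29 - 26) - 8 ≡ 4. → (26, 4)
6P: (26, 4) + (23, 15). λ = (15 - 4)/(23 - 26) ≡ 11/28 mod 31. 28⁻¹ ≡ 10 (mod 31), so λ ≡ 17.
  x = λ² - 26 - 23 = 289 - 49 ≡ 23; y = λ·(26 - 23) - 4 ≡ 16. → (23, 16)
7P: (23, 16) + (23, 15): same x and y₁ ≡ -y₂, so the sum is O.
7P = O, so the order is 7.

7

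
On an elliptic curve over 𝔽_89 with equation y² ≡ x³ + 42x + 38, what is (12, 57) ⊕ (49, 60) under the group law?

(12, 57) + (49, 60). λ = (60 - 57)/(49 - 12) ≡ 3/37 mod 89. 37⁻¹ ≡ 77 (mod 89), so λ ≡ 53.
  x = λ² - 12 - 49 = 2809 - 61 ≡ 78; y = λ·(12 - 78) - 57 ≡ 5. → (78, 5)

(78, 5)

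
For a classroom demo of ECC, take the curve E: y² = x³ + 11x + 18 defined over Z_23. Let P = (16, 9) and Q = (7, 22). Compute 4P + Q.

First 4P:
Repeated addition: build up to 4P.
2P: tangent at (16, 9): λ = (3·16² + 11)/(2·9) ≡ 20/18. 18⁻¹ ≡ 9 (mod 23), so λ ≡ 20·9 ≡ 19.
  x = λ² - 16 - 16 = 361 - 32 ≡ 7; y = λ·(16 - 7) - 9 ≡ 1. → (7, 1)
3P: (7, 1) + (16, 9). λ = (9 - 1)/(16 - 7) ≡ 8/9 mod 23. 9⁻¹ ≡ 18 (mod 23) since 9·18 = 162 ≡ 1, so λ ≡ 6.
  x = λ² - 7 - 16 = 36 - 23 ≡ 13; y = λ·(7 - 13) - 1 ≡ 9. → (13, 9)
4P: (13, 9) + (16, 9). λ = (9 - 9)/(16 - 13) ≡ 0/3 mod 23. 3⁻¹ ≡ 8 (mod 23), so λ ≡ 0.
  x = λ² - 13 - 16 = 0 - 29 ≡ 17; y = λ·(13 - 17) - 9 ≡ 14. → (17, 14)
4P = (17, 14).
Finally 4P + Q:
(17, 14) + (7, 22). λ = (22 - 14)/(7 - 17) ≡ 8/13 mod 23. 13⁻¹ ≡ 16 (mod 23) since 13·16 = 208 ≡ 1, so λ ≡ 13.
  x = λ² - 17 - 7 = 169 - 24 ≡ 7; y = λ·(17 - 7) - 14 ≡ 1. → (7, 1)

(7, 1)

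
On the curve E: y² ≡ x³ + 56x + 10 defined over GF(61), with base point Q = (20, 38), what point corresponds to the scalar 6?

Double-and-add on 6 = (110)₂. Start with Q = (20, 38) for the leading 1-bit.
double: tangent at (20, 38): λ = (3·20² + 56)/(2·38) ≡ 36/15. 15⁻¹ ≡ 57 (mod 61) since 15·57 = 855 ≡ 1, so λ ≡ 36·57 ≡ 39.
  x = λ² - 20 - 20 = 1521 - 40 ≡ 17; y = λ·(20 - 17) - 38 ≡ 18. → (17, 18)
add Q: (17, 18) + (20, 38). λ = (38 - 18)/(20 - 17) ≡ 20/3 mod 61. 3⁻¹ ≡ 41 (mod 61) since 3·41 = 123 ≡ 1, so λ ≡ 27.
  x = λ² - 17 - 20 = 729 - 37 ≡ 21; y = λ·(17 - 21) - 18 ≡ 57. → (21, 57)
double: tangent at (21, 57): λ = (3·21² + 56)/(2·57) ≡ 37/53. 53⁻¹ ≡ 38 (mod 61), so λ ≡ 37·38 ≡ 3.
  x = λ² - 21 - 21 = 9 - 42 ≡ 28; y = λ·(21 - 28) - 57 ≡ 44. → (28, 44)

(28, 44)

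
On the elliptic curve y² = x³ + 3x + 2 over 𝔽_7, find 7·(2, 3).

(4, 1)

Write P = (2, 3).
Repeated addition: build up to 7P.
2P: tangent at (2, 3): λ = (3·2² + 3)/(2·3) ≡ 1/6. 6⁻¹ ≡ 6 (mod 7) since 6·6 = 36 ≡ 1, so λ ≡ 1·6 ≡ 6.
  x = λ² - 2 - 2 = 36 - 4 ≡ 4; y = λ·(2 - 4) - 3 ≡ 6. → (4, 6)
3P: (4, 6) + (2, 3). λ = (3 - 6)/(2 - 4) ≡ 4/5 mod 7. 5⁻¹ ≡ 3 (mod 7), so λ ≡ 5.
  x = λ² - 4 - 2 = 25 - 6 ≡ 5; y = λ·(4 - 5) - 6 ≡ 3. → (5, 3)
4P: (5, 3) + (2, 3). λ = (3 - 3)/(2 - 5) ≡ 0/4 mod 7. 4⁻¹ ≡ 2 (mod 7) since 4·2 = 8 ≡ 1, so λ ≡ 0.
  x = λ² - 5 - 2 = 0 - 7 ≡ 0; y = λ·(5 - 0) - 3 ≡ 4. → (0, 4)
5P: (0, 4) + (2, 3). λ = (3 - 4)/(2 - 0) ≡ 6/2 mod 7. 2⁻¹ ≡ 4 (mod 7) since 2·4 = 8 ≡ 1, so λ ≡ 3.
  x = λ² - 0 - 2 = 9 - 2 ≡ 0; y = λ·(0 - 0) - 4 ≡ 3. → (0, 3)
6P: (0, 3) + (2, 3). λ = (3 - 3)/(2 - 0) ≡ 0/2 mod 7. 2⁻¹ ≡ 4 (mod 7), so λ ≡ 0.
  x = λ² - 0 - 2 = 0 - 2 ≡ 5; y = λ·(0 - 5) - 3 ≡ 4. → (5, 4)
7P: (5, 4) + (2, 3). λ = (3 - 4)/(2 - 5) ≡ 6/4 mod 7. 4⁻¹ ≡ 2 (mod 7), so λ ≡ 5.
  x = λ² - 5 - 2 = 25 - 7 ≡ 4; y = λ·(5 - 4) - 4 ≡ 1. → (4, 1)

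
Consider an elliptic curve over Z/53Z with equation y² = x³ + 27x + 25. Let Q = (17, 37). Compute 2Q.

tangent at (17, 37): λ = (3·17² + 27)/(2·37) ≡ 46/21. 21⁻¹ ≡ 48 (mod 53), so λ ≡ 46·48 ≡ 35.
  x = λ² - 17 - 17 = 1225 - 34 ≡ 25; y = λ·(17 - 25) - 37 ≡ 1. → (25, 1)

(25, 1)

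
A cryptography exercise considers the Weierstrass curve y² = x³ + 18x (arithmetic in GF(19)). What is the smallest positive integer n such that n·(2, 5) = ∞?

10

2P: tangent at (2, 5): λ = (3·2² + 18)/(2·5) ≡ 11/10. 10⁻¹ ≡ 2 (mod 19), so λ ≡ 11·2 ≡ 3.
  x = λ² - 2 - 2 = 9 - 4 ≡ 5; y = λ·(2 - 5) - 5 ≡ 5. → (5, 5)
3P: (5, 5) + (2, 5). λ = (5 - 5)/(2 - 5) ≡ 0/16 mod 19. 16⁻¹ ≡ 6 (mod 19), so λ ≡ 0.
  x = λ² - 5 - 2 = 0 - 7 ≡ 12; y = λ·(5 - 12) - 5 ≡ 14. → (12, 14)
4P: (12, 14) + (2, 5). λ = (5 - 14)/(2 - 12) ≡ 10/9 mod 19. 9⁻¹ ≡ 17 (mod 19), so λ ≡ 18.
  x = λ² - 12 - 2 = 324 - 14 ≡ 6; y = λ·(12 - 6) - 14 ≡ 18. → (6, 18)
5P: (6, 18) + (2, 5). λ = (5 - 18)/(2 - 6) ≡ 6/15 mod 19. 15⁻¹ ≡ 14 (mod 19) since 15·14 = 210 ≡ 1, so λ ≡ 8.
  x = λ² - 6 - 2 = 64 - 8 ≡ 18; y = λ·(6 - 18) - 18 ≡ 0. → (18, 0)
6P: (18, 0) + (2, 5). λ = (5 - 0)/(2 - 18) ≡ 5/3 mod 19. 3⁻¹ ≡ 13 (mod 19) since 3·13 = 39 ≡ 1, so λ ≡ 8.
  x = λ² - 18 - 2 = 64 - 20 ≡ 6; y = λ·(18 - 6) - 0 ≡ 1. → (6, 1)
7P: (6, 1) + (2, 5). λ = (5 - 1)/(2 - 6) ≡ 4/15 mod 19. 15⁻¹ ≡ 14 (mod 19), so λ ≡ 18.
  x = λ² - 6 - 2 = 324 - 8 ≡ 12; y = λ·(6 - 12) - 1 ≡ 5. → (12, 5)
8P: (12, 5) + (2, 5). λ = (5 - 5)/(2 - 12) ≡ 0/9 mod 19. 9⁻¹ ≡ 17 (mod 19) since 9·17 = 153 ≡ 1, so λ ≡ 0.
  x = λ² - 12 - 2 = 0 - 14 ≡ 5; y = λ·(12 - 5) - 5 ≡ 14. → (5, 14)
9P: (5, 14) + (2, 5). λ = (5 - 14)/(2 - 5) ≡ 10/16 mod 19. 16⁻¹ ≡ 6 (mod 19), so λ ≡ 3.
  x = λ² - 5 - 2 = 9 - 7 ≡ 2; y = λ·(5 - 2) - 14 ≡ 14. → (2, 14)
10P: (2, 14) + (2, 5): same x and y₁ ≡ -y₂, so the sum is ∞.
10P = ∞, so the order is 10.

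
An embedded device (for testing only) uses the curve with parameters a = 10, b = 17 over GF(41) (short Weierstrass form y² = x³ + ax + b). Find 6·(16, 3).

(18, 24)

Write Q = (16, 3).
Repeated addition: build up to 6Q.
2Q: tangent at (16, 3): λ = (3·16² + 10)/(2·3) ≡ 40/6. 6⁻¹ ≡ 7 (mod 41), so λ ≡ 40·7 ≡ 34.
  x = λ² - 16 - 16 = 1156 - 32 ≡ 17; y = λ·(16 - 17) - 3 ≡ 4. → (17, 4)
3Q: (17, 4) + (16, 3). λ = (3 - 4)/(16 - 17) ≡ 40/40 mod 41. 40⁻¹ ≡ 40 (mod 41) since 40·40 = 1600 ≡ 1, so λ ≡ 1.
  x = λ² - 17 - 16 = 1 - 33 ≡ 9; y = λ·(17 - 9) - 4 ≡ 4. → (9, 4)
4Q: (9, 4) + (16, 3). λ = (3 - 4)/(16 - 9) ≡ 40/7 mod 41. 7⁻¹ ≡ 6 (mod 41) since 7·6 = 42 ≡ 1, so λ ≡ 35.
  x = λ² - 9 - 16 = 1225 - 25 ≡ 11; y = λ·(9 - 11) - 4 ≡ 8. → (11, 8)
5Q: (11, 8) + (16, 3). λ = (3 - 8)/(16 - 11) ≡ 36/5 mod 41. 5⁻¹ ≡ 33 (mod 41), so λ ≡ 40.
  x = λ² - 11 - 16 = 1600 - 27 ≡ 15; y = λ·(11 - 15) - 8 ≡ 37. → (15, 37)
6Q: (15, 37) + (16, 3). λ = (3 - 37)/(16 - 15) ≡ 7/1 mod 41. 1⁻¹ ≡ 1 (mod 41) since 1·1 = 1 ≡ 1, so λ ≡ 7.
  x = λ² - 15 - 16 = 49 - 31 ≡ 18; y = λ·(15 - 18) - 37 ≡ 24. → (18, 24)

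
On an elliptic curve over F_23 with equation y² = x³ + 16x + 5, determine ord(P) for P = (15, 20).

2P: tangent at (15, 20): λ = (3·15² + 16)/(2·20) ≡ 1/17. 17⁻¹ ≡ 19 (mod 23), so λ ≡ 1·19 ≡ 19.
  x = λ² - 15 - 15 = 361 - 30 ≡ 9; y = λ·(15 - 9) - 20 ≡ 2. → (9, 2)
3P: (9, 2) + (15, 20). λ = (20 - 2)/(15 - 9) ≡ 18/6 mod 23. 6⁻¹ ≡ 4 (mod 23) since 6·4 = 24 ≡ 1, so λ ≡ 3.
  x = λ² - 9 - 15 = 9 - 24 ≡ 8; y = λ·(9 - 8) - 2 ≡ 1. → (8, 1)
4P: (8, 1) + (15, 20). λ = (20 - 1)/(15 - 8) ≡ 19/7 mod 23. 7⁻¹ ≡ 10 (mod 23), so λ ≡ 6.
  x = λ² - 8 - 15 = 36 - 23 ≡ 13; y = λ·(8 - 13) - 1 ≡ 15. → (13, 15)
5P: (13, 15) + (15, 20). λ = (20 - 15)/(15 - 13) ≡ 5/2 mod 23. 2⁻¹ ≡ 12 (mod 23), so λ ≡ 14.
  x = λ² - 13 - 15 = 196 - 28 ≡ 7; y = λ·(13 - 7) - 15 ≡ 0. → (7, 0)
6P: (7, 0) + (15, 20). λ = (20 - 0)/(15 - 7) ≡ 20/8 mod 23. 8⁻¹ ≡ 3 (mod 23) since 8·3 = 24 ≡ 1, so λ ≡ 14.
  x = λ² - 7 - 15 = 196 - 22 ≡ 13; y = λ·(7 - 13) - 0 ≡ 8. → (13, 8)
7P: (13, 8) + (15, 20). λ = (20 - 8)/(15 - 13) ≡ 12/2 mod 23. 2⁻¹ ≡ 12 (mod 23) since 2·12 = 24 ≡ 1, so λ ≡ 6.
  x = λ² - 13 - 15 = 36 - 28 ≡ 8; y = λ·(13 - 8) - 8 ≡ 22. → (8, 22)
8P: (8, 22) + (15, 20). λ = (20 - 22)/(15 - 8) ≡ 21/7 mod 23. 7⁻¹ ≡ 10 (mod 23), so λ ≡ 3.
  x = λ² - 8 - 15 = 9 - 23 ≡ 9; y = λ·(8 - 9) - 22 ≡ 21. → (9, 21)
9P: (9, 21) + (15, 20). λ = (20 - 21)/(15 - 9) ≡ 22/6 mod 23. 6⁻¹ ≡ 4 (mod 23) since 6·4 = 24 ≡ 1, so λ ≡ 19.
  x = λ² - 9 - 15 = 361 - 24 ≡ 15; y = λ·(9 - 15) - 21 ≡ 3. → (15, 3)
10P: (15, 3) + (15, 20): same x and y₁ ≡ -y₂, so the sum is the point at infinity.
10P = the point at infinity, so the order is 10.

10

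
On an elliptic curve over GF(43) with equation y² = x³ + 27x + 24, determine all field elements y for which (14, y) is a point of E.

none

x³ + 27x + 24 = 3146 ≡ 7 (mod 43).
7 is a non-residue mod 43; no y exists.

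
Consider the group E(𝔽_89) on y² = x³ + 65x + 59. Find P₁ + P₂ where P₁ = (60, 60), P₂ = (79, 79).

(60, 60) + (79, 79). λ = (79 - 60)/(79 - 60) ≡ 19/19 mod 89. 19⁻¹ ≡ 75 (mod 89) since 19·75 = 1425 ≡ 1, so λ ≡ 1.
  x = λ² - 60 - 79 = 1 - 139 ≡ 40; y = λ·(60 - 40) - 60 ≡ 49. → (40, 49)

(40, 49)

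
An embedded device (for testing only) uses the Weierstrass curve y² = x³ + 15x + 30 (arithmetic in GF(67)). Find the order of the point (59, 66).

9

2P: tangent at (59, 66): λ = (3·59² + 15)/(2·66) ≡ 6/65. 65⁻¹ ≡ 33 (mod 67) since 65·33 = 2145 ≡ 1, so λ ≡ 6·33 ≡ 64.
  x = λ² - 59 - 59 = 4096 - 118 ≡ 25; y = λ·(59 - 25) - 66 ≡ 33. → (25, 33)
3P: (25, 33) + (59, 66). λ = (66 - 33)/(59 - 25) ≡ 33/34 mod 67. 34⁻¹ ≡ 2 (mod 67), so λ ≡ 66.
  x = λ² - 25 - 59 = 4356 - 84 ≡ 51; y = λ·(25 - 51) - 33 ≡ 60. → (51, 60)
4P: (51, 60) + (59, 66). λ = (66 - 60)/(59 - 51) ≡ 6/8 mod 67. 8⁻¹ ≡ 42 (mod 67), so λ ≡ 51.
  x = λ² - 51 - 59 = 2601 - 110 ≡ 12; y = λ·(51 - 12) - 60 ≡ 53. → (12, 53)
5P: (12, 53) + (59, 66). λ = (66 - 53)/(59 - 12) ≡ 13/47 mod 67. 47⁻¹ ≡ 10 (mod 67), so λ ≡ 63.
  x = λ² - 12 - 59 = 3969 - 71 ≡ 12; y = λ·(12 - 12) - 53 ≡ 14. → (12, 14)
6P: (12, 14) + (59, 66). λ = (66 - 14)/(59 - 12) ≡ 52/47 mod 67. 47⁻¹ ≡ 10 (mod 67) since 47·10 = 470 ≡ 1, so λ ≡ 51.
  x = λ² - 12 - 59 = 2601 - 71 ≡ 51; y = λ·(12 - 51) - 14 ≡ 7. → (51, 7)
7P: (51, 7) + (59, 66). λ = (66 - 7)/(59 - 51) ≡ 59/8 mod 67. 8⁻¹ ≡ 42 (mod 67), so λ ≡ 66.
  x = λ² - 51 - 59 = 4356 - 110 ≡ 25; y = λ·(51 - 25) - 7 ≡ 34. → (25, 34)
8P: (25, 34) + (59, 66). λ = (66 - 34)/(59 - 25) ≡ 32/34 mod 67. 34⁻¹ ≡ 2 (mod 67), so λ ≡ 64.
  x = λ² - 25 - 59 = 4096 - 84 ≡ 59; y = λ·(25 - 59) - 34 ≡ 1. → (59, 1)
9P: (59, 1) + (59, 66): same x and y₁ ≡ -y₂, so the sum is 𝒪.
9P = 𝒪, so the order is 9.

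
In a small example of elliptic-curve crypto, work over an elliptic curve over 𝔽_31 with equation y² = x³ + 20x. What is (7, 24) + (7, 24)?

(19, 4)

tangent at (7, 24): λ = (3·7² + 20)/(2·24) ≡ 12/17. 17⁻¹ ≡ 11 (mod 31) since 17·11 = 187 ≡ 1, so λ ≡ 12·11 ≡ 8.
  x = λ² - 7 - 7 = 64 - 14 ≡ 19; y = λ·(7 - 19) - 24 ≡ 4. → (19, 4)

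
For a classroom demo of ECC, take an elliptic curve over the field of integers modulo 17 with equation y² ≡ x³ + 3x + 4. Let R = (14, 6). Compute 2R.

(8, 9)

tangent at (14, 6): λ = (3·14² + 3)/(2·6) ≡ 13/12. 12⁻¹ ≡ 10 (mod 17) since 12·10 = 120 ≡ 1, so λ ≡ 13·10 ≡ 11.
  x = λ² - 14 - 14 = 121 - 28 ≡ 8; y = λ·(14 - 8) - 6 ≡ 9. → (8, 9)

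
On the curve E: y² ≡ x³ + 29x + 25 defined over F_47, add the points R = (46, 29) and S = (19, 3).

(18, 38)

(46, 29) + (19, 3). λ = (3 - 29)/(19 - 46) ≡ 21/20 mod 47. 20⁻¹ ≡ 40 (mod 47) since 20·40 = 800 ≡ 1, so λ ≡ 41.
  x = λ² - 46 - 19 = 1681 - 65 ≡ 18; y = λ·(46 - 18) - 29 ≡ 38. → (18, 38)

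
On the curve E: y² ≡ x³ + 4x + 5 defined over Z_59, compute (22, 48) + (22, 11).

The two points share x = 22 and their y-coordinates satisfy 48 + 11 ≡ 0 (mod 59), so they are inverses. Their sum is 𝒪.

O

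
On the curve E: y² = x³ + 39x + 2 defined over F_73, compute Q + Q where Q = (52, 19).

(44, 18)

tangent at (52, 19): λ = (3·52² + 39)/(2·19) ≡ 48/38. 38⁻¹ ≡ 25 (mod 73), so λ ≡ 48·25 ≡ 32.
  x = λ² - 52 - 52 = 1024 - 104 ≡ 44; y = λ·(52 - 44) - 19 ≡ 18. → (44, 18)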